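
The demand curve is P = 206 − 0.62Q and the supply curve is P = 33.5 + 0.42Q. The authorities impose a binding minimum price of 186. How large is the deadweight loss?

Competitive equilibrium: 206 − 0.62Q = 33.5 + 0.42Q → Q* = 165.86538, P* = 103.16346.
At the floor P = 186, quantity demanded = (206 − 186)/0.62 = 32.25806.
Sellers' marginal cost at Q' = 32.25806: 33.5 + 0.42·32.25806 = 47.04839.
ΔQ = 165.86538 − 32.25806 = 133.60732; wedge = 186 − 47.04839 = 138.95161.
DWL = ½ × 133.60732 × 138.95161 = 9282.48.

9282.48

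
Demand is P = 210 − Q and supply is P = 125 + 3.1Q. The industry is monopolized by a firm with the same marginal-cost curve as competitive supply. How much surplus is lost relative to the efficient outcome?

33.88

Competitive equilibrium: 210 − Q = 125 + 3.1Q → Q* = 20.73171, P* = 189.26829.
Marginal revenue: MR = 210 − 2Q. Set MR = MC: 210 − 2Q = 125 + 3.1Q → Q_m = 16.66667.
Price P_m = 210 − 1·16.66667 = 193.33333; MC(Q_m) = 125 + 3.1·16.66667 = 176.66668.
Competitive Q* = 20.73171, so ΔQ = 4.06504; wedge = 193.33333 − 176.66668 = 16.66665.
DWL = ½ × 4.06504 × 16.66665 = 33.88.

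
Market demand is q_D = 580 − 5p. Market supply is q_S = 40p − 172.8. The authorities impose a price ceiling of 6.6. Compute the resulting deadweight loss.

In inverse form: demand p = 116 − 0.2q, supply p = 4.32 + 0.025q.
Competitive equilibrium: 116 − 0.2q = 4.32 + 0.025q → q* = 496.3556, p* = 16.7289.
At the ceiling p = 6.6, quantity supplied = (6.6 − 4.32)/0.025 = 91.2.
Willingness to pay at q' = 91.2: 116 − 0.2·91.2 = 97.76.
Δq = 496.3556 − 91.2 = 405.1556; wedge = 97.76 − 6.6 = 91.16.
DWL = ½ × 405.1556 × 91.16 = 18466.99.

18466.99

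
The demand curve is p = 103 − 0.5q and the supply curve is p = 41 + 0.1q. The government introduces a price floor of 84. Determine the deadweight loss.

Competitive equilibrium: 103 − 0.5q = 41 + 0.1q → q* = 103.3333, p* = 51.3333.
At the floor p = 84, quantity demanded = (103 − 84)/0.5 = 38.
Sellers' marginal cost at q' = 38: 41 + 0.1·38 = 44.8.
Δq = 103.3333 − 38 = 65.3333; wedge = 84 − 44.8 = 39.2.
Welfare loss = ½ × 65.3333 × 39.2 = 1280.53.

1280.53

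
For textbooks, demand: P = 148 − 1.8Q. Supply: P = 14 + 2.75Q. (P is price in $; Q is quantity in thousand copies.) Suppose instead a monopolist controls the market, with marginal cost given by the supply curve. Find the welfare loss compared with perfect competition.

Competitive equilibrium: 148 − 1.8Q = 14 + 2.75Q → Q* = 29.4505, P* = 94.989.
Marginal revenue: MR = 148 − 3.6Q. Set MR = MC: 148 − 3.6Q = 14 + 2.75Q → Q_m = 21.1024.
Price P_m = 148 − 1.8·21.1024 = 110.0157; MC(Q_m) = 14 + 2.75·21.1024 = 72.0316.
Competitive Q* = 29.4505, so ΔQ = 8.3481; wedge = 110.0157 − 72.0316 = 37.9841.
Welfare loss = ½ × 8.3481 × 37.9841 = $158.55 thousand.

$158.55 thousand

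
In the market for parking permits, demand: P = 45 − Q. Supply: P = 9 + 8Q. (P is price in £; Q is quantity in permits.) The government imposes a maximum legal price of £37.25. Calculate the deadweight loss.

£0.99

Competitive equilibrium: 45 − Q = 9 + 8Q → Q* = 4, P* = 41.
At the ceiling P = 37.25, quantity supplied = (37.25 − 9)/8 = 3.5313.
Willingness to pay at Q' = 3.5313: 45 − 1·3.5313 = 41.4687.
ΔQ = 4 − 3.5313 = 0.4687; wedge = 41.4687 − 37.25 = 4.2187.
The triangle = ½ × 0.4687 × 4.2187 = £0.99.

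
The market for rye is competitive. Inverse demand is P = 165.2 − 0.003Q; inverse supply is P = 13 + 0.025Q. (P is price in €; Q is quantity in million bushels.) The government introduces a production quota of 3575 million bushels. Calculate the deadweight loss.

€48471.61 million

Competitive equilibrium: 165.2 − 0.003Q = 13 + 0.025Q → Q* = 5435.7143, P* = 148.8929.
At Q = 3575: demand price = 165.2 − 0.003·3575 = 154.475; supply price = 13 + 0.025·3575 = 102.375.
ΔQ = 5435.7143 − 3575 = 1860.7143; wedge = 154.475 − 102.375 = 52.1.
The triangle = ½ × 1860.7143 × 52.1 = €48471.61 million.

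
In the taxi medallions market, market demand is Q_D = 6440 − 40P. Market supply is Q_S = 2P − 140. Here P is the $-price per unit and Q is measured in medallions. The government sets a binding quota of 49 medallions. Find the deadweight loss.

$4057.93

In inverse form: demand P = 161 − 0.025Q, supply P = 70 + 0.5Q.
Competitive equilibrium: 161 − 0.025Q = 70 + 0.5Q → Q* = 173.3333, P* = 156.6667.
At Q = 49: demand price = 161 − 0.025·49 = 159.775; supply price = 70 + 0.5·49 = 94.5.
ΔQ = 173.3333 − 49 = 124.3333; wedge = 159.775 − 94.5 = 65.275.
Welfare loss = ½ × 124.3333 × 65.275 = $4057.93.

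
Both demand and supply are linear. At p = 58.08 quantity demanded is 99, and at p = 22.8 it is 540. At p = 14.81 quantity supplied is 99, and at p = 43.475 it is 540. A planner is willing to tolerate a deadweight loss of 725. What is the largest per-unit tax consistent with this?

Demand slope = (22.8 − 58.08)/(540 − 99) = −0.08, so p = 66 − 0.08q.
Supply slope = (43.475 − 14.81)/(540 − 99) = 0.065, so p = 8.375 + 0.065q.
Competitive equilibrium: 66 − 0.08q = 8.375 + 0.065q → q* = 397.4138, p* = 34.2069.
A tax t gives Δq = t/0.145 and wedge t, so DWL = t²/0.29.
t²/0.29 = 725 → t² = 210.25 → t = 14.5.

14.5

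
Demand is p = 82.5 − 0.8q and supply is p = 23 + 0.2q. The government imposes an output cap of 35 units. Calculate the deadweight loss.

Competitive equilibrium: 82.5 − 0.8q = 23 + 0.2q → q* = 59.5, p* = 34.9.
At q = 35: demand price = 82.5 − 0.8·35 = 54.5; supply price = 23 + 0.2·35 = 30.
Δq = 59.5 − 35 = 24.5; wedge = 54.5 − 30 = 24.5.
Deadweight loss = ½ × 24.5 × 24.5 = 300.125.

300.125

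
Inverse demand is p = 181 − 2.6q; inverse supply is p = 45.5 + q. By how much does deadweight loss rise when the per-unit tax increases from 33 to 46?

Competitive equilibrium: 181 − 2.6q = 45.5 + q → q* = 37.6389, p* = 83.1389.
For a per-unit tax t: Δq = t/3.6, so DWL = ½·t·(t/3.6) = t²/7.2.
At t = 33: DWL = 151.25. At t = 46: DWL = 293.889.
Increase = 293.889 − 151.25 = 142.64.

142.64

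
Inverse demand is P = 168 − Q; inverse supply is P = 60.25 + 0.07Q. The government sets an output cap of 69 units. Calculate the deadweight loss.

Competitive equilibrium: 168 − Q = 60.25 + 0.07Q → Q* = 100.7009, P* = 67.2991.
At Q = 69: demand price = 168 − 1·69 = 99; supply price = 60.25 + 0.07·69 = 65.08.
ΔQ = 100.7009 − 69 = 31.7009; wedge = 99 − 65.08 = 33.92.
Welfare loss = ½ × 31.7009 × 33.92 = 537.65.

537.65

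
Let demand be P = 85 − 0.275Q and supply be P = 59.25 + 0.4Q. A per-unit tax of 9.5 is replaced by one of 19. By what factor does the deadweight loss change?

Competitive equilibrium: 85 − 0.275Q = 59.25 + 0.4Q → Q* = 38.1481, P* = 74.5093.
For a per-unit tax t: ΔQ = t/0.675, so DWL = ½·t·(t/0.675) = t²/1.35.
At t = 9.5: DWL = 66.852. At t = 19: DWL = 267.407.
Ratio = (19/9.5)² = 4.

4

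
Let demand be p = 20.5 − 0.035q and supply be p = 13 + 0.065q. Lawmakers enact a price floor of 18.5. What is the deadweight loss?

Competitive equilibrium: 20.5 − 0.035q = 13 + 0.065q → q* = 75, p* = 17.875.
At the floor p = 18.5, quantity demanded = (20.5 − 18.5)/0.035 = 57.1429.
Sellers' marginal cost at q' = 57.1429: 13 + 0.065·57.1429 = 16.7143.
Δq = 75 − 57.1429 = 17.8571; wedge = 18.5 − 16.7143 = 1.7857.
The triangle = ½ × 17.8571 × 1.7857 = 15.94.

15.94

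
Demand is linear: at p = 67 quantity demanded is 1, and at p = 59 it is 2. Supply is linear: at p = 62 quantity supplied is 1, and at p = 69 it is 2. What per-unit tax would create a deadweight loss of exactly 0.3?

Demand slope = (59 − 67)/(2 − 1) = −8, so p = 75 − 8q.
Supply slope = (69 − 62)/(2 − 1) = 7, so p = 55 + 7q.
Competitive equilibrium: 75 − 8q = 55 + 7q → q* = 1.3333, p* = 64.3333.
A tax t gives Δq = t/15 and wedge t, so DWL = t²/30.
t²/30 = 0.3 → t² = 9 → t = 3.

3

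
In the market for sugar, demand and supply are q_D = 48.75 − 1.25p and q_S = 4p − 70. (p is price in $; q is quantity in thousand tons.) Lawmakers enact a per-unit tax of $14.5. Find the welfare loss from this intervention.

$100.12 thousand

In inverse form: demand p = 39 − 0.8q, supply p = 17.5 + 0.25q.
Competitive equilibrium: 39 − 0.8q = 17.5 + 0.25q → q* = 20.4762, p* = 22.619.
With the tax, the buyer price exceeds the seller price by 14.5: (39 − 0.8q) − (17.5 + 0.25q) = 14.5 → q' = 6.6667.
Δq = 20.4762 − 6.6667 = 13.8095; the wedge equals the tax, 14.5.
The triangle = ½ × 13.8095 × 14.5 = $100.12 thousand.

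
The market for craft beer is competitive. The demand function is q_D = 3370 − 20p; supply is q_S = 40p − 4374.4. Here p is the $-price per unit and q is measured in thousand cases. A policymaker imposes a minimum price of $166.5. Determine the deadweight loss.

In inverse form: demand p = 168.5 − 0.05q, supply p = 109.36 + 0.025q.
Competitive equilibrium: 168.5 − 0.05q = 109.36 + 0.025q → q* = 788.5333, p* = 129.0733.
At the floor p = 166.5, quantity demanded = (168.5 − 166.5)/0.05 = 40.
Sellers' marginal cost at q' = 40: 109.36 + 0.025·40 = 110.36.
Δq = 788.5333 − 40 = 748.5333; wedge = 166.5 − 110.36 = 56.14.
Welfare loss = ½ × 748.5333 × 56.14 = $21011.33 thousand.

$21011.33 thousand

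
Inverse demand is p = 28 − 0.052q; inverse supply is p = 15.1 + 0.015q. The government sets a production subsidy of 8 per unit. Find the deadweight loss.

477.61

Competitive equilibrium: 28 − 0.052q = 15.1 + 0.015q → q* = 192.5373, p* = 17.9881.
The subsidy lowers effective supply by 8: p = 7.1 + 0.015q.
New quantity: 28 − 0.052q = 7.1 + 0.015q → q' = 311.9403.
Overproduction Δq = 311.9403 − 192.5373 = 119.403; wedge = subsidy = 8.
DWL = ½ × 119.403 × 8 = 477.61.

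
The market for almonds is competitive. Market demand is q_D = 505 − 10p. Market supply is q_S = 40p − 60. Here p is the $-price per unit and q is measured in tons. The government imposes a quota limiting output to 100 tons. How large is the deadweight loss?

In inverse form: demand p = 50.5 − 0.1q, supply p = 1.5 + 0.025q.
Competitive equilibrium: 50.5 − 0.1q = 1.5 + 0.025q → q* = 392, p* = 11.3.
At q = 100: demand price = 50.5 − 0.1·100 = 40.5; supply price = 1.5 + 0.025·100 = 4.
Δq = 392 − 100 = 292; wedge = 40.5 − 4 = 36.5.
Deadweight loss = ½ × 292 × 36.5 = $5329.

$5329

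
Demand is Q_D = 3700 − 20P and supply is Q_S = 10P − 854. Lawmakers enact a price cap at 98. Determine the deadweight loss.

In inverse form: demand P = 185 − 0.05Q, supply P = 85.4 + 0.1Q.
Competitive equilibrium: 185 − 0.05Q = 85.4 + 0.1Q → Q* = 664, P* = 151.8.
At the ceiling P = 98, quantity supplied = (98 − 85.4)/0.1 = 126.
Willingness to pay at Q' = 126: 185 − 0.05·126 = 178.7.
ΔQ = 664 − 126 = 538; wedge = 178.7 − 98 = 80.7.
DWL = ½ × 538 × 80.7 = 21708.30.

21708.30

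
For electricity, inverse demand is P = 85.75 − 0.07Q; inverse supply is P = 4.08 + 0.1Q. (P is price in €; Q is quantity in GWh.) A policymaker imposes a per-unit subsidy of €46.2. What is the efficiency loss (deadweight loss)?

Competitive equilibrium: 85.75 − 0.07Q = 4.08 + 0.1Q → Q* = 480.4118, P* = 52.1212.
The subsidy lowers effective supply by 46.2: P = 0.1Q − 42.12.
New quantity: 85.75 − 0.07Q = 0.1Q − 42.12 → Q' = 752.1765.
Overproduction ΔQ = 752.1765 − 480.4118 = 271.7647; wedge = subsidy = 46.2.
The triangle = ½ × 271.7647 × 46.2 = €6277.76.

€6277.76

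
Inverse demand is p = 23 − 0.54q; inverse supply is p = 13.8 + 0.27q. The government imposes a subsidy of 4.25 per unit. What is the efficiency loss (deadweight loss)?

11.15

Competitive equilibrium: 23 − 0.54q = 13.8 + 0.27q → q* = 11.358, p* = 16.8667.
The subsidy lowers effective supply by 4.25: p = 9.55 + 0.27q.
New quantity: 23 − 0.54q = 9.55 + 0.27q → q' = 16.6049.
Overproduction Δq = 16.6049 − 11.358 = 5.2469; wedge = subsidy = 4.25.
Welfare loss = ½ × 5.2469 × 4.25 = 11.15.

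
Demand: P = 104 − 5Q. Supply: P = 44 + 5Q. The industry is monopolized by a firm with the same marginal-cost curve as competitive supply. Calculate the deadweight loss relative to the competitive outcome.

Competitive equilibrium: 104 − 5Q = 44 + 5Q → Q* = 6, P* = 74.
Marginal revenue: MR = 104 − 10Q. Set MR = MC: 104 − 10Q = 44 + 5Q → Q_m = 4.
Price P_m = 104 − 5·4 = 84; MC(Q_m) = 44 + 5·4 = 64.
Competitive Q* = 6, so ΔQ = 2; wedge = 84 − 64 = 20.
The triangle = ½ × 2 × 20 = 20.

20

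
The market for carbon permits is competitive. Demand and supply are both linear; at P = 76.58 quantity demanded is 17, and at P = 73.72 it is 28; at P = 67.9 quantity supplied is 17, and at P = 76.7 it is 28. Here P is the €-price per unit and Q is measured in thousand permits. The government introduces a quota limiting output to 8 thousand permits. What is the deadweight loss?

Demand slope = (73.72 − 76.58)/(28 − 17) = −0.26, so P = 81 − 0.26Q.
Supply slope = (76.7 − 67.9)/(28 − 17) = 0.8, so P = 54.3 + 0.8Q.
Competitive equilibrium: 81 − 0.26Q = 54.3 + 0.8Q → Q* = 25.1887, P* = 74.4509.
At Q = 8: demand price = 81 − 0.26·8 = 78.92; supply price = 54.3 + 0.8·8 = 60.7.
ΔQ = 25.1887 − 8 = 17.1887; wedge = 78.92 − 60.7 = 18.22.
Welfare loss = ½ × 17.1887 × 18.22 = €156.59 thousand.

€156.59 thousand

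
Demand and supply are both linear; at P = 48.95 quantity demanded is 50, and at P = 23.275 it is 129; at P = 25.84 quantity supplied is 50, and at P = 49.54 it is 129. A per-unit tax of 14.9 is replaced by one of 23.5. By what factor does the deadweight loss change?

2.488

Demand slope = (23.275 − 48.95)/(129 − 50) = −0.325, so P = 65.2 − 0.325Q.
Supply slope = (49.54 − 25.84)/(129 − 50) = 0.3, so P = 10.84 + 0.3Q.
Competitive equilibrium: 65.2 − 0.325Q = 10.84 + 0.3Q → Q* = 86.976, P* = 36.9328.
For a per-unit tax t: ΔQ = t/0.625, so DWL = ½·t·(t/0.625) = t²/1.25.
At t = 14.9: DWL = 177.608. At t = 23.5: DWL = 441.8.
Ratio = (23.5/14.9)² = 2.488.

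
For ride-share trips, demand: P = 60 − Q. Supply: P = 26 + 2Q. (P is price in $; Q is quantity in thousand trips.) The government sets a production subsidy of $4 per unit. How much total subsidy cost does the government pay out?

$50.67 thousand

Competitive equilibrium: 60 − Q = 26 + 2Q → Q* = 11.3333, P* = 48.6667.
The subsidy lowers effective supply by 4: P = 22 + 2Q.
New quantity: 60 − Q = 22 + 2Q → Q' = 12.6667.
Total subsidy cost = 4 × 12.6667 = $50.67 thousand.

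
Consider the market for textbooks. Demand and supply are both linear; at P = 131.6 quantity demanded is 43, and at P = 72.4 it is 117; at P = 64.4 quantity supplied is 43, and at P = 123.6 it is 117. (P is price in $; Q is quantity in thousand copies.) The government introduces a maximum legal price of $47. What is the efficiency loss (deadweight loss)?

Demand slope = (72.4 − 131.6)/(117 − 43) = −0.8, so P = 166 − 0.8Q.
Supply slope = (123.6 − 64.4)/(117 − 43) = 0.8, so P = 30 + 0.8Q.
Competitive equilibrium: 166 − 0.8Q = 30 + 0.8Q → Q* = 85, P* = 98.
At the ceiling P = 47, quantity supplied = (47 − 30)/0.8 = 21.25.
Willingness to pay at Q' = 21.25: 166 − 0.8·21.25 = 149.
ΔQ = 85 − 21.25 = 63.75; wedge = 149 − 47 = 102.
The triangle = ½ × 63.75 × 102 = $3251.25 thousand.

$3251.25 thousand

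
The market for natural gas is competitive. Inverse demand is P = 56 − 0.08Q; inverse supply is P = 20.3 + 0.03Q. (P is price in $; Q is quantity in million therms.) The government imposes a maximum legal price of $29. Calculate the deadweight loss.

$65.64 million

Competitive equilibrium: 56 − 0.08Q = 20.3 + 0.03Q → Q* = 324.5455, P* = 30.0364.
At the ceiling P = 29, quantity supplied = (29 − 20.3)/0.03 = 290.
Willingness to pay at Q' = 290: 56 − 0.08·290 = 32.8.
ΔQ = 324.5455 − 290 = 34.5455; wedge = 32.8 − 29 = 3.8.
Welfare loss = ½ × 34.5455 × 3.8 = $65.64 million.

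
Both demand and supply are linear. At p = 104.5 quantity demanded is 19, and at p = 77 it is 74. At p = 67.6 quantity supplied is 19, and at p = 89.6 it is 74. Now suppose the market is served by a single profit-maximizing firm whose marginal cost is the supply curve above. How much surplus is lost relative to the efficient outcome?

206.63

Demand slope = (77 − 104.5)/(74 − 19) = −0.5, so p = 114 − 0.5q.
Supply slope = (89.6 − 67.6)/(74 − 19) = 0.4, so p = 60 + 0.4q.
Competitive equilibrium: 114 − 0.5q = 60 + 0.4q → q* = 60, p* = 84.
Marginal revenue: MR = 114 − q. Set MR = MC: 114 − q = 60 + 0.4q → q_m = 38.5714.
Price p_m = 114 − 0.5·38.5714 = 94.7143; MC(q_m) = 60 + 0.4·38.5714 = 75.4286.
Competitive q* = 60, so Δq = 21.4286; wedge = 94.7143 − 75.4286 = 19.2857.
DWL = ½ × 21.4286 × 19.2857 = 206.63.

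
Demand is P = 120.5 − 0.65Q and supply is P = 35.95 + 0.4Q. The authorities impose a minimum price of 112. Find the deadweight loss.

2388.27

Competitive equilibrium: 120.5 − 0.65Q = 35.95 + 0.4Q → Q* = 80.5238, P* = 68.1595.
At the floor P = 112, quantity demanded = (120.5 − 112)/0.65 = 13.0769.
Sellers' marginal cost at Q' = 13.0769: 35.95 + 0.4·13.0769 = 41.1808.
ΔQ = 80.5238 − 13.0769 = 67.4469; wedge = 112 − 41.1808 = 70.8192.
DWL = ½ × 67.4469 × 70.8192 = 2388.27.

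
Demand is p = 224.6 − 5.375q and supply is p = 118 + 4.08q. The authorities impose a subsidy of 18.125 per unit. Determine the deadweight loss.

Competitive equilibrium: 224.6 − 5.375q = 118 + 4.08q → q* = 11.2745, p* = 163.9998.
The subsidy lowers effective supply by 18.125: p = 99.875 + 4.08q.
New quantity: 224.6 − 5.375q = 99.875 + 4.08q → q' = 13.1914.
Overproduction Δq = 13.1914 − 11.2745 = 1.9169; wedge = subsidy = 18.125.
The triangle = ½ × 1.9169 × 18.125 = 17.37.

17.37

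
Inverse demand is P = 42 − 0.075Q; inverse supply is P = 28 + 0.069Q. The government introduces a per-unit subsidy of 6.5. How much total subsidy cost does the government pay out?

925.35

Competitive equilibrium: 42 − 0.075Q = 28 + 0.069Q → Q* = 97.2222, P* = 34.7083.
The subsidy lowers effective supply by 6.5: P = 21.5 + 0.069Q.
New quantity: 42 − 0.075Q = 21.5 + 0.069Q → Q' = 142.3611.
Total subsidy cost = 6.5 × 142.3611 = 925.35.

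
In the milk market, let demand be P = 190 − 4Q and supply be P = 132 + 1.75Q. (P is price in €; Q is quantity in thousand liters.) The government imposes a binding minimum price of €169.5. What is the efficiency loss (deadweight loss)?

Competitive equilibrium: 190 − 4Q = 132 + 1.75Q → Q* = 10.087, P* = 149.6522.
At the floor P = 169.5, quantity demanded = (190 − 169.5)/4 = 5.125.
Sellers' marginal cost at Q' = 5.125: 132 + 1.75·5.125 = 140.9688.
ΔQ = 10.087 − 5.125 = 4.962; wedge = 169.5 − 140.9688 = 28.5312.
DWL = ½ × 4.962 × 28.5312 = €70.79 thousand.

€70.79 thousand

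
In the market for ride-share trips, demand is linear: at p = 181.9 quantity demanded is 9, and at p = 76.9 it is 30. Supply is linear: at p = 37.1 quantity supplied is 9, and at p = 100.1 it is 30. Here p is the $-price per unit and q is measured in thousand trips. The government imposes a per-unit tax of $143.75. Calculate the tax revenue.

Demand slope = (76.9 − 181.9)/(30 − 9) = −5, so p = 226.9 − 5q.
Supply slope = (100.1 − 37.1)/(30 − 9) = 3, so p = 10.1 + 3q.
Competitive equilibrium: 226.9 − 5q = 10.1 + 3q → q* = 27.1, p* = 91.4.
With the tax, the buyer price exceeds the seller price by 143.75: (226.9 − 5q) − (10.1 + 3q) = 143.75 → q' = 9.1313.
Tax revenue = 143.75 × 9.1313 = $1312.62 thousand.

$1312.62 thousand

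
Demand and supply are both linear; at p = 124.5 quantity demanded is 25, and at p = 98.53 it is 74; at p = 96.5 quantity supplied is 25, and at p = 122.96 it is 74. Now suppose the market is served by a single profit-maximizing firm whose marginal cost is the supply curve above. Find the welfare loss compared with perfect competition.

Demand slope = (98.53 − 124.5)/(74 − 25) = −0.53, so p = 137.75 − 0.53q.
Supply slope = (122.96 − 96.5)/(74 − 25) = 0.54, so p = 83 + 0.54q.
Competitive equilibrium: 137.75 − 0.53q = 83 + 0.54q → q* = 51.1682, p* = 110.6308.
Marginal revenue: MR = 137.75 − 1.06q. Set MR = MC: 137.75 − 1.06q = 83 + 0.54q → q_m = 34.2188.
Price p_m = 137.75 − 0.53·34.2188 = 119.614; MC(q_m) = 83 + 0.54·34.2188 = 101.4782.
Competitive q* = 51.1682, so Δq = 16.9494; wedge = 119.614 − 101.4782 = 18.1358.
Welfare loss = ½ × 16.9494 × 18.1358 = 153.70.

153.70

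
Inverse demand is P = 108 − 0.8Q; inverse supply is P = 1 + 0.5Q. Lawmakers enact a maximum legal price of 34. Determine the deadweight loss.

Competitive equilibrium: 108 − 0.8Q = 1 + 0.5Q → Q* = 82.3077, P* = 42.1538.
At the ceiling P = 34, quantity supplied = (34 − 1)/0.5 = 66.
Willingness to pay at Q' = 66: 108 − 0.8·66 = 55.2.
ΔQ = 82.3077 − 66 = 16.3077; wedge = 55.2 − 34 = 21.2.
Deadweight loss = ½ × 16.3077 × 21.2 = 172.86.

172.86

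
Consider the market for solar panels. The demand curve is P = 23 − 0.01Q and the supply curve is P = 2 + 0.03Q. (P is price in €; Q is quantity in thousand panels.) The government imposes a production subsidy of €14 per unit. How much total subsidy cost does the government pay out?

€12250 thousand

Competitive equilibrium: 23 − 0.01Q = 2 + 0.03Q → Q* = 525, P* = 17.75.
The subsidy lowers effective supply by 14: P = 0.03Q − 12.
New quantity: 23 − 0.01Q = 0.03Q − 12 → Q' = 875.
Total subsidy cost = 14 × 875 = €12250 thousand.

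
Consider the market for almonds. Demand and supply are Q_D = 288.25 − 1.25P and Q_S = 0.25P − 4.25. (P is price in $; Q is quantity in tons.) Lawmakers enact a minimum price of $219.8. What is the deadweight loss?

In inverse form: demand P = 230.6 − 0.8Q, supply P = 17 + 4Q.
Competitive equilibrium: 230.6 − 0.8Q = 17 + 4Q → Q* = 44.5, P* = 195.
At the floor P = 219.8, quantity demanded = (230.6 − 219.8)/0.8 = 13.5.
Sellers' marginal cost at Q' = 13.5: 17 + 4·13.5 = 71.
ΔQ = 44.5 − 13.5 = 31; wedge = 219.8 − 71 = 148.8.
Deadweight loss = ½ × 31 × 148.8 = $2306.40.

$2306.40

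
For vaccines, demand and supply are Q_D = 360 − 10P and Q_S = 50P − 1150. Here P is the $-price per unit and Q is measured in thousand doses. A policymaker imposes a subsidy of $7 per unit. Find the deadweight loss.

$204.17 thousand

In inverse form: demand P = 36 − 0.1Q, supply P = 23 + 0.02Q.
Competitive equilibrium: 36 − 0.1Q = 23 + 0.02Q → Q* = 108.3333, P* = 25.1667.
The subsidy lowers effective supply by 7: P = 16 + 0.02Q.
New quantity: 36 − 0.1Q = 16 + 0.02Q → Q' = 166.6667.
Overproduction ΔQ = 166.6667 − 108.3333 = 58.3334; wedge = subsidy = 7.
Deadweight loss = ½ × 58.3334 × 7 = $204.17 thousand.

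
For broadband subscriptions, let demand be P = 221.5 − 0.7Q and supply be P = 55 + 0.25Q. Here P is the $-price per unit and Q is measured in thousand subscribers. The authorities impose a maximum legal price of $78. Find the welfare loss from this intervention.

Competitive equilibrium: 221.5 − 0.7Q = 55 + 0.25Q → Q* = 175.2632, P* = 98.8158.
At the ceiling P = 78, quantity supplied = (78 − 55)/0.25 = 92.
Willingness to pay at Q' = 92: 221.5 − 0.7·92 = 157.1.
ΔQ = 175.2632 − 92 = 83.2632; wedge = 157.1 − 78 = 79.1.
DWL = ½ × 83.2632 × 79.1 = $3293.06 thousand.

$3293.06 thousand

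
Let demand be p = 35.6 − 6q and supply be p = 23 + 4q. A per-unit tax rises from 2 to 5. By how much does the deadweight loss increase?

Competitive equilibrium: 35.6 − 6q = 23 + 4q → q* = 1.26, p* = 28.04.
For a per-unit tax t: Δq = t/10, so DWL = ½·t·(t/10) = t²/20.
At t = 2: DWL = 0.2. At t = 5: DWL = 1.25.
Increase = 1.25 − 0.2 = 1.05.

1.05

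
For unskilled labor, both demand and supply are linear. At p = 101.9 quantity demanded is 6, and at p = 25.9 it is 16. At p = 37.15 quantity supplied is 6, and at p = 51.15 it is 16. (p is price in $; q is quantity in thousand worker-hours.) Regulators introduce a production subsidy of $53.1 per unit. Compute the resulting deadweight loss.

$156.645 thousand

Demand slope = (25.9 − 101.9)/(16 − 6) = −7.6, so p = 147.5 − 7.6q.
Supply slope = (51.15 − 37.15)/(16 − 6) = 1.4, so p = 28.75 + 1.4q.
Competitive equilibrium: 147.5 − 7.6q = 28.75 + 1.4q → q* = 13.1944, p* = 47.2222.
The subsidy lowers effective supply by 53.1: p = 1.4q − 24.35.
New quantity: 147.5 − 7.6q = 1.4q − 24.35 → q' = 19.0944.
Overproduction Δq = 19.0944 − 13.1944 = 5.9; wedge = subsidy = 53.1.
The triangle = ½ × 5.9 × 53.1 = $156.645 thousand.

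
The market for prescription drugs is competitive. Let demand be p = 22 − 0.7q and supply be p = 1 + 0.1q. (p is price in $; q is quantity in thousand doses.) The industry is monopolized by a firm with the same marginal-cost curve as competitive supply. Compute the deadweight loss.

Competitive equilibrium: 22 − 0.7q = 1 + 0.1q → q* = 26.25, p* = 3.625.
Marginal revenue: MR = 22 − 1.4q. Set MR = MC: 22 − 1.4q = 1 + 0.1q → q_m = 14.
Price p_m = 22 − 0.7·14 = 12.2; MC(q_m) = 1 + 0.1·14 = 2.4.
Competitive q* = 26.25, so Δq = 12.25; wedge = 12.2 − 2.4 = 9.8.
Welfare loss = ½ × 12.25 × 9.8 = $60.025 thousand.

$60.025 thousand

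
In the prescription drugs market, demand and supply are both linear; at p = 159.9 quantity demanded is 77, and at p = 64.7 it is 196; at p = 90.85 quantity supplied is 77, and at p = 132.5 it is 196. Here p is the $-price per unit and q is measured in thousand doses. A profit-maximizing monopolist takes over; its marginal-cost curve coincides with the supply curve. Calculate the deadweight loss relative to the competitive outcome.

$1817.59 thousand

Demand slope = (64.7 − 159.9)/(196 − 77) = −0.8, so p = 221.5 − 0.8q.
Supply slope = (132.5 − 90.85)/(196 − 77) = 0.35, so p = 63.9 + 0.35q.
Competitive equilibrium: 221.5 − 0.8q = 63.9 + 0.35q → q* = 137.0435, p* = 111.8652.
Marginal revenue: MR = 221.5 − 1.6q. Set MR = MC: 221.5 − 1.6q = 63.9 + 0.35q → q_m = 80.8205.
Price p_m = 221.5 − 0.8·80.8205 = 156.8436; MC(q_m) = 63.9 + 0.35·80.8205 = 92.1872.
Competitive q* = 137.0435, so Δq = 56.223; wedge = 156.8436 − 92.1872 = 64.6564.
Welfare loss = ½ × 56.223 × 64.6564 = $1817.59 thousand.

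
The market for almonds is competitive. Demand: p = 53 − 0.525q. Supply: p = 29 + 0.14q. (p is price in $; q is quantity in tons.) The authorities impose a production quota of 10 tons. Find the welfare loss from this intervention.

Competitive equilibrium: 53 − 0.525q = 29 + 0.14q → q* = 36.0902, p* = 34.0526.
At q = 10: demand price = 53 − 0.525·10 = 47.75; supply price = 29 + 0.14·10 = 30.4.
Δq = 36.0902 − 10 = 26.0902; wedge = 47.75 − 30.4 = 17.35.
DWL = ½ × 26.0902 × 17.35 = $226.33.

$226.33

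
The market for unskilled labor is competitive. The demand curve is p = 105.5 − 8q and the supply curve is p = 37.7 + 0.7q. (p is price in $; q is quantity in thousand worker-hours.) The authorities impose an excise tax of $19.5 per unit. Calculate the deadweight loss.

Competitive equilibrium: 105.5 − 8q = 37.7 + 0.7q → q* = 7.7931, p* = 43.1552.
With the tax, the buyer price exceeds the seller price by 19.5: (105.5 − 8q) − (37.7 + 0.7q) = 19.5 → q' = 5.5517.
Δq = 7.7931 − 5.5517 = 2.2414; the wedge equals the tax, 19.5.
Welfare loss = ½ × 2.2414 × 19.5 = $21.85 thousand.

$21.85 thousand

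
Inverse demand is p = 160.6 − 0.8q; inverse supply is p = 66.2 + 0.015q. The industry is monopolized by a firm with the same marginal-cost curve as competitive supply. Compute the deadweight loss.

1341.50

Competitive equilibrium: 160.6 − 0.8q = 66.2 + 0.015q → q* = 115.8282, p* = 67.9374.
Marginal revenue: MR = 160.6 − 1.6q. Set MR = MC: 160.6 − 1.6q = 66.2 + 0.015q → q_m = 58.452.
Price p_m = 160.6 − 0.8·58.452 = 113.8384; MC(q_m) = 66.2 + 0.015·58.452 = 67.0768.
Competitive q* = 115.8282, so Δq = 57.3762; wedge = 113.8384 − 67.0768 = 46.7616.
Deadweight loss = ½ × 57.3762 × 46.7616 = 1341.50.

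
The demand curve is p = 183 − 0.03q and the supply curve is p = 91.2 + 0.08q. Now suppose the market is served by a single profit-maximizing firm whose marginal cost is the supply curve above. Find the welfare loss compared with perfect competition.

1758.93

Competitive equilibrium: 183 − 0.03q = 91.2 + 0.08q → q* = 834.54545, p* = 157.96364.
Marginal revenue: MR = 183 − 0.06q. Set MR = MC: 183 − 0.06q = 91.2 + 0.08q → q_m = 655.71429.
Price p_m = 183 − 0.03·655.71429 = 163.32857; MC(q_m) = 91.2 + 0.08·655.71429 = 143.65714.
Competitive q* = 834.54545, so Δq = 178.83116; wedge = 163.32857 − 143.65714 = 19.67143.
DWL = ½ × 178.83116 × 19.67143 = 1758.93.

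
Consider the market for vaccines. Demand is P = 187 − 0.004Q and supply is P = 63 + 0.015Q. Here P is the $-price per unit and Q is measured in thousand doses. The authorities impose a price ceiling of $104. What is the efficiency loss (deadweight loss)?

Competitive equilibrium: 187 − 0.004Q = 63 + 0.015Q → Q* = 6526.315789, P* = 160.894737.
At the ceiling P = 104, quantity supplied = (104 − 63)/0.015 = 2733.333333.
Willingness to pay at Q' = 2733.333333: 187 − 0.004·2733.333333 = 176.066667.
ΔQ = 6526.315789 − 2733.333333 = 3792.982456; wedge = 176.066667 − 104 = 72.066667.
Deadweight loss = ½ × 3792.982456 × 72.066667 = $136673.80 thousand.

$136673.80 thousand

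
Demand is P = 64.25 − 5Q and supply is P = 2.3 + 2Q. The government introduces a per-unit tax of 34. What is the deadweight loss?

82.57

Competitive equilibrium: 64.25 − 5Q = 2.3 + 2Q → Q* = 8.85, P* = 20.
With the tax, the buyer price exceeds the seller price by 34: (64.25 − 5Q) − (2.3 + 2Q) = 34 → Q' = 3.9929.
ΔQ = 8.85 − 3.9929 = 4.8571; the wedge equals the tax, 34.
Deadweight loss = ½ × 4.8571 × 34 = 82.57.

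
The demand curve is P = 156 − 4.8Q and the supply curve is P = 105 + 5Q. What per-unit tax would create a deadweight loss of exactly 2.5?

Competitive equilibrium: 156 − 4.8Q = 105 + 5Q → Q* = 5.2041, P* = 131.0204.
A tax t gives ΔQ = t/9.8 and wedge t, so DWL = t²/19.6.
t²/19.6 = 2.5 → t² = 49 → t = 7.

7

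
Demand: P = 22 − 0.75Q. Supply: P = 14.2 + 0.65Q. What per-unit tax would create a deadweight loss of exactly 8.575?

Competitive equilibrium: 22 − 0.75Q = 14.2 + 0.65Q → Q* = 5.5714, P* = 17.8214.
A tax t gives ΔQ = t/1.4 and wedge t, so DWL = t²/2.8.
t²/2.8 = 8.575 → t² = 24.01 → t = 4.9.

4.9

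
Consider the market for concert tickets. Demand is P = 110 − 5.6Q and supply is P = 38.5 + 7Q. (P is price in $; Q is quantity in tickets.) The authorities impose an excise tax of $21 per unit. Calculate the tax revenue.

Competitive equilibrium: 110 − 5.6Q = 38.5 + 7Q → Q* = 5.6746, P* = 78.2222.
With the tax, the buyer price exceeds the seller price by 21: (110 − 5.6Q) − (38.5 + 7Q) = 21 → Q' = 4.0079.
Tax revenue = 21 × 4.0079 = $84.17.

$84.17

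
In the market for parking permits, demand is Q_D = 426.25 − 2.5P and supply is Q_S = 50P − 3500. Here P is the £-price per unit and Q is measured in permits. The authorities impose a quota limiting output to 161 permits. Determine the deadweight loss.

In inverse form: demand P = 170.5 − 0.4Q, supply P = 70 + 0.02Q.
Competitive equilibrium: 170.5 − 0.4Q = 70 + 0.02Q → Q* = 239.2857, P* = 74.7857.
At Q = 161: demand price = 170.5 − 0.4·161 = 106.1; supply price = 70 + 0.02·161 = 73.22.
ΔQ = 239.2857 − 161 = 78.2857; wedge = 106.1 − 73.22 = 32.88.
Deadweight loss = ½ × 78.2857 × 32.88 = £1287.02.

£1287.02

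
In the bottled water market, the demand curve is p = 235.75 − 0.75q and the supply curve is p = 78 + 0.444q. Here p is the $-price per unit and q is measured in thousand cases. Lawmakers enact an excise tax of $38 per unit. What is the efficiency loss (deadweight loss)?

Competitive equilibrium: 235.75 − 0.75q = 78 + 0.444q → q* = 132.1189, p* = 136.6608.
With the tax, the buyer price exceeds the seller price by 38: (235.75 − 0.75q) − (78 + 0.444q) = 38 → q' = 100.2931.
Δq = 132.1189 − 100.2931 = 31.8258; the wedge equals the tax, 38.
Welfare loss = ½ × 31.8258 × 38 = $604.69 thousand.

$604.69 thousand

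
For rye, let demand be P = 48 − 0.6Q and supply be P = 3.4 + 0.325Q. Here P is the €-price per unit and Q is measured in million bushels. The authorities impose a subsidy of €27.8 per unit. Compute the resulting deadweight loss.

Competitive equilibrium: 48 − 0.6Q = 3.4 + 0.325Q → Q* = 48.2162, P* = 19.0703.
The subsidy lowers effective supply by 27.8: P = 0.325Q − 24.4.
New quantity: 48 − 0.6Q = 0.325Q − 24.4 → Q' = 78.2703.
Overproduction ΔQ = 78.2703 − 48.2162 = 30.0541; wedge = subsidy = 27.8.
Deadweight loss = ½ × 30.0541 × 27.8 = €417.75 million.

€417.75 million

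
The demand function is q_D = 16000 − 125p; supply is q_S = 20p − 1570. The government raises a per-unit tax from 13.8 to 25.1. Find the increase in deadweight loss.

In inverse form: demand p = 128 − 0.008q, supply p = 78.5 + 0.05q.
Competitive equilibrium: 128 − 0.008q = 78.5 + 0.05q → q* = 853.4483, p* = 121.1724.
For a per-unit tax t: Δq = t/0.058, so DWL = ½·t·(t/0.058) = t²/0.116.
At t = 13.8: DWL = 1641.724. At t = 25.1: DWL = 5431.121.
Increase = 5431.121 − 1641.724 = 3789.40.

3789.40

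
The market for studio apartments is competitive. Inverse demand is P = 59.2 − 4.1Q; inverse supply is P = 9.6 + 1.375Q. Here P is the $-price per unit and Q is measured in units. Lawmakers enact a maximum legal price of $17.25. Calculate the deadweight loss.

Competitive equilibrium: 59.2 − 4.1Q = 9.6 + 1.375Q → Q* = 9.0594, P* = 22.0566.
At the ceiling P = 17.25, quantity supplied = (17.25 − 9.6)/1.375 = 5.5636.
Willingness to pay at Q' = 5.5636: 59.2 − 4.1·5.5636 = 36.3892.
ΔQ = 9.0594 − 5.5636 = 3.4958; wedge = 36.3892 − 17.25 = 19.1392.
DWL = ½ × 3.4958 × 19.1392 = $33.45.

$33.45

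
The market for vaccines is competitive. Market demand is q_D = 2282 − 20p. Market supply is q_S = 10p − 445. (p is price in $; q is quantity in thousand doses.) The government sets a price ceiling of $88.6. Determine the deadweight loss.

$39.675 thousand

In inverse form: demand p = 114.1 − 0.05q, supply p = 44.5 + 0.1q.
Competitive equilibrium: 114.1 − 0.05q = 44.5 + 0.1q → q* = 464, p* = 90.9.
At the ceiling p = 88.6, quantity supplied = (88.6 − 44.5)/0.1 = 441.
Willingness to pay at q' = 441: 114.1 − 0.05·441 = 92.05.
Δq = 464 − 441 = 23; wedge = 92.05 − 88.6 = 3.45.
Welfare loss = ½ × 23 × 3.45 = $39.675 thousand.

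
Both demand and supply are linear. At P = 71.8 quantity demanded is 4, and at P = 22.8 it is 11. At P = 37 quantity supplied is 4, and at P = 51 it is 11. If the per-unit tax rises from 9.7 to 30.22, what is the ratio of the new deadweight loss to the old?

Demand slope = (22.8 − 71.8)/(11 − 4) = −7, so P = 99.8 − 7Q.
Supply slope = (51 − 37)/(11 − 4) = 2, so P = 29 + 2Q.
Competitive equilibrium: 99.8 − 7Q = 29 + 2Q → Q* = 7.8667, P* = 44.7333.
For a per-unit tax t: ΔQ = t/9, so DWL = ½·t·(t/9) = t²/18.
At t = 9.7: DWL = 5.227. At t = 30.22: DWL = 50.736.
Ratio = (30.22/9.7)² = 9.706.

9.706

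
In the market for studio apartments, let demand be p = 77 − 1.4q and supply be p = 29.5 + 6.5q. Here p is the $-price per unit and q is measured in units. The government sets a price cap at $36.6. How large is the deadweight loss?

Competitive equilibrium: 77 − 1.4q = 29.5 + 6.5q → q* = 6.0127, p* = 68.5823.
At the ceiling p = 36.6, quantity supplied = (36.6 − 29.5)/6.5 = 1.0923.
Willingness to pay at q' = 1.0923: 77 − 1.4·1.0923 = 75.4708.
Δq = 6.0127 − 1.0923 = 4.9204; wedge = 75.4708 − 36.6 = 38.8708.
DWL = ½ × 4.9204 × 38.8708 = $95.63.

$95.63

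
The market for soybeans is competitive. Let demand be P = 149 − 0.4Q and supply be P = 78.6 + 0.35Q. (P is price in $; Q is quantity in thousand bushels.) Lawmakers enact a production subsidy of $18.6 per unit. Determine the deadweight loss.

$230.64 thousand

Competitive equilibrium: 149 − 0.4Q = 78.6 + 0.35Q → Q* = 93.8667, P* = 111.4533.
The subsidy lowers effective supply by 18.6: P = 60 + 0.35Q.
New quantity: 149 − 0.4Q = 60 + 0.35Q → Q' = 118.6667.
Overproduction ΔQ = 118.6667 − 93.8667 = 24.8; wedge = subsidy = 18.6.
DWL = ½ × 24.8 × 18.6 = $230.64 thousand.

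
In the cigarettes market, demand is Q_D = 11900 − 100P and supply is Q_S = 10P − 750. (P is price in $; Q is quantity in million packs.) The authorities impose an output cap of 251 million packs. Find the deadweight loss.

$1221.055 million

In inverse form: demand P = 119 − 0.01Q, supply P = 75 + 0.1Q.
Competitive equilibrium: 119 − 0.01Q = 75 + 0.1Q → Q* = 400, P* = 115.
At Q = 251: demand price = 119 − 0.01·251 = 116.49; supply price = 75 + 0.1·251 = 100.1.
ΔQ = 400 − 251 = 149; wedge = 116.49 − 100.1 = 16.39.
DWL = ½ × 149 × 16.39 = $1221.055 million.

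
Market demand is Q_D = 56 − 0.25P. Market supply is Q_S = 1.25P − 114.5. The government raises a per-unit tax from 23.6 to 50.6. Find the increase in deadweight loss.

208.69

In inverse form: demand P = 224 − 4Q, supply P = 91.6 + 0.8Q.
Competitive equilibrium: 224 − 4Q = 91.6 + 0.8Q → Q* = 27.5833, P* = 113.6667.
For a per-unit tax t: ΔQ = t/4.8, so DWL = ½·t·(t/4.8) = t²/9.6.
At t = 23.6: DWL = 58.017. At t = 50.6: DWL = 266.704.
Increase = 266.704 − 58.017 = 208.69.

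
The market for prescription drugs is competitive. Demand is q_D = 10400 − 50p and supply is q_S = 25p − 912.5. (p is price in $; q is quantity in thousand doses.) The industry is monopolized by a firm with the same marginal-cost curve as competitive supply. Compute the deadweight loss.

In inverse form: demand p = 208 − 0.02q, supply p = 36.5 + 0.04q.
Competitive equilibrium: 208 − 0.02q = 36.5 + 0.04q → q* = 2858.3333, p* = 150.8333.
Marginal revenue: MR = 208 − 0.04q. Set MR = MC: 208 − 0.04q = 36.5 + 0.04q → q_m = 2143.75.
Price p_m = 208 − 0.02·2143.75 = 165.125; MC(q_m) = 36.5 + 0.04·2143.75 = 122.25.
Competitive q* = 2858.3333, so Δq = 714.5833; wedge = 165.125 − 122.25 = 42.875.
DWL = ½ × 714.5833 × 42.875 = $15318.88 thousand.

$15318.88 thousand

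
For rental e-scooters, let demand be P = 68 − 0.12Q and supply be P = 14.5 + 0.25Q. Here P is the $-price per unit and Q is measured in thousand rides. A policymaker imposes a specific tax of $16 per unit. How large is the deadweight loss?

$345.95 thousand

Competitive equilibrium: 68 − 0.12Q = 14.5 + 0.25Q → Q* = 144.5946, P* = 50.6486.
With the tax, the buyer price exceeds the seller price by 16: (68 − 0.12Q) − (14.5 + 0.25Q) = 16 → Q' = 101.3514.
ΔQ = 144.5946 − 101.3514 = 43.2432; the wedge equals the tax, 16.
Welfare loss = ½ × 43.2432 × 16 = $345.95 thousand.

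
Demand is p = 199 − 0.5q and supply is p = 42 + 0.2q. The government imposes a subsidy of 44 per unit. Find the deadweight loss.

1382.86

Competitive equilibrium: 199 − 0.5q = 42 + 0.2q → q* = 224.2857, p* = 86.8571.
The subsidy lowers effective supply by 44: p = 0.2q − 2.
New quantity: 199 − 0.5q = 0.2q − 2 → q' = 287.1429.
Overproduction Δq = 287.1429 − 224.2857 = 62.8572; wedge = subsidy = 44.
Deadweight loss = ½ × 62.8572 × 44 = 1382.86.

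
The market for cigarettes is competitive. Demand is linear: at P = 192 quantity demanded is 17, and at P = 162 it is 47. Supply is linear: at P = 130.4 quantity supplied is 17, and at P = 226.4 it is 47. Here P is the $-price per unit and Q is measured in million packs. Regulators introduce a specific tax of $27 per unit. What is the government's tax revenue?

$681.43 million

Demand slope = (162 − 192)/(47 − 17) = −1, so P = 209 − Q.
Supply slope = (226.4 − 130.4)/(47 − 17) = 3.2, so P = 76 + 3.2Q.
Competitive equilibrium: 209 − Q = 76 + 3.2Q → Q* = 31.6667, P* = 177.3333.
With the tax, the buyer price exceeds the seller price by 27: (209 − Q) − (76 + 3.2Q) = 27 → Q' = 25.2381.
Tax revenue = 27 × 25.2381 = $681.43 million.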